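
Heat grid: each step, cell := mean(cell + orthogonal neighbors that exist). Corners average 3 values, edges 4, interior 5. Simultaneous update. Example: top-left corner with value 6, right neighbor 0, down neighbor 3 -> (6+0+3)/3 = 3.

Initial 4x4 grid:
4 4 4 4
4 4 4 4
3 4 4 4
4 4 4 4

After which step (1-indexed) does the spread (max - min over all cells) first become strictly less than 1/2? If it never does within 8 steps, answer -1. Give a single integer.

Step 1: max=4, min=11/3, spread=1/3
  -> spread < 1/2 first at step 1
Step 2: max=4, min=449/120, spread=31/120
Step 3: max=4, min=4109/1080, spread=211/1080
Step 4: max=4, min=415157/108000, spread=16843/108000
Step 5: max=35921/9000, min=3749357/972000, spread=130111/972000
Step 6: max=2152841/540000, min=112997633/29160000, spread=3255781/29160000
Step 7: max=2148893/540000, min=3398846309/874800000, spread=82360351/874800000
Step 8: max=386293559/97200000, min=102224683109/26244000000, spread=2074577821/26244000000

Answer: 1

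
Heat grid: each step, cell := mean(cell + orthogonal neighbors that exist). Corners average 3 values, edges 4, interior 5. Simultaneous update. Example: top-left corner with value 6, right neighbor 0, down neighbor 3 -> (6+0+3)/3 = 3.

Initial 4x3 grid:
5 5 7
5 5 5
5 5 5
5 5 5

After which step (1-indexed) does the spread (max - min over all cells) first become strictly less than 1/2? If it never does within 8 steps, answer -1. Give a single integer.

Answer: 3

Derivation:
Step 1: max=17/3, min=5, spread=2/3
Step 2: max=50/9, min=5, spread=5/9
Step 3: max=581/108, min=5, spread=41/108
  -> spread < 1/2 first at step 3
Step 4: max=69017/12960, min=5, spread=4217/12960
Step 5: max=4097149/777600, min=18079/3600, spread=38417/155520
Step 6: max=244480211/46656000, min=362597/72000, spread=1903471/9331200
Step 7: max=14597789089/2799360000, min=10915759/2160000, spread=18038617/111974400
Step 8: max=873076182851/167961600000, min=984926759/194400000, spread=883978523/6718464000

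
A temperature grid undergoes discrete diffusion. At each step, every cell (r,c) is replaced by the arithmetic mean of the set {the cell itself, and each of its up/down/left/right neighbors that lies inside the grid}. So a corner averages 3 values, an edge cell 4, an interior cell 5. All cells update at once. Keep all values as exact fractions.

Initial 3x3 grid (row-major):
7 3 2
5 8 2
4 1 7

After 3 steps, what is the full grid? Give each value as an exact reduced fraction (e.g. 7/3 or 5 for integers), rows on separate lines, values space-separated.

Answer: 139/30 8237/1800 8363/2160
17599/3600 8359/2000 60671/14400
593/135 4031/900 8483/2160

Derivation:
After step 1:
  5 5 7/3
  6 19/5 19/4
  10/3 5 10/3
After step 2:
  16/3 121/30 145/36
  68/15 491/100 853/240
  43/9 58/15 157/36
After step 3:
  139/30 8237/1800 8363/2160
  17599/3600 8359/2000 60671/14400
  593/135 4031/900 8483/2160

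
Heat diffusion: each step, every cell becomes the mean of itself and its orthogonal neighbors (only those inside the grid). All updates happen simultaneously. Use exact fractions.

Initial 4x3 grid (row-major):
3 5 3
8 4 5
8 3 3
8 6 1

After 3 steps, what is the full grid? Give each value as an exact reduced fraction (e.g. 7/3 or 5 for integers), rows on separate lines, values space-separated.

Answer: 2197/432 65171/14400 905/216
19279/3600 3563/750 29333/7200
2573/450 29149/6000 29093/7200
1561/270 35293/7200 8873/2160

Derivation:
After step 1:
  16/3 15/4 13/3
  23/4 5 15/4
  27/4 24/5 3
  22/3 9/2 10/3
After step 2:
  89/18 221/48 71/18
  137/24 461/100 193/48
  739/120 481/100 893/240
  223/36 599/120 65/18
After step 3:
  2197/432 65171/14400 905/216
  19279/3600 3563/750 29333/7200
  2573/450 29149/6000 29093/7200
  1561/270 35293/7200 8873/2160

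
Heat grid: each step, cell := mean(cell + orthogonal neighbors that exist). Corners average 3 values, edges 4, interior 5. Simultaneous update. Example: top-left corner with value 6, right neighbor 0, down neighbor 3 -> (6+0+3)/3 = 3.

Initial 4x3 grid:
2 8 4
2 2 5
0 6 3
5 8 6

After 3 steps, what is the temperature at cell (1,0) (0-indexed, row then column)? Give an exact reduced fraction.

Step 1: cell (1,0) = 3/2
Step 2: cell (1,0) = 267/80
Step 3: cell (1,0) = 2641/800
Full grid after step 3:
  2657/720 7021/1800 4913/1080
  2641/800 24787/6000 15347/3600
  28349/7200 4157/1000 8731/1800
  578/135 7937/1600 10903/2160

Answer: 2641/800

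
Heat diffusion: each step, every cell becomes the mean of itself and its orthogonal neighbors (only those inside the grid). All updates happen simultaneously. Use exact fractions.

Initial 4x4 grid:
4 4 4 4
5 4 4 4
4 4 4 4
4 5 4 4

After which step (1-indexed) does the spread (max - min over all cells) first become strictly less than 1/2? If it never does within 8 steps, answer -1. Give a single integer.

Answer: 1

Derivation:
Step 1: max=13/3, min=4, spread=1/3
  -> spread < 1/2 first at step 1
Step 2: max=77/18, min=4, spread=5/18
Step 3: max=2303/540, min=4, spread=143/540
Step 4: max=68681/16200, min=904/225, spread=3593/16200
Step 5: max=410329/97200, min=108869/27000, spread=92003/486000
Step 6: max=61314857/14580000, min=136567/33750, spread=2317913/14580000
Step 7: max=1833758273/437400000, min=31559/7776, spread=58564523/437400000
Step 8: max=54869526581/13122000000, min=1483138993/364500000, spread=1476522833/13122000000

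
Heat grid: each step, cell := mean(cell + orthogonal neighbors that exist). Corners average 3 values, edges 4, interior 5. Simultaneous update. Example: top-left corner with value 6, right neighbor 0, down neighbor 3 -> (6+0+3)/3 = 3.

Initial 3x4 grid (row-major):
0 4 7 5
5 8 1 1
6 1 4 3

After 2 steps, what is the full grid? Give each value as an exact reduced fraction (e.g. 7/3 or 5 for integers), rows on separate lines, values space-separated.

Answer: 25/6 79/20 263/60 133/36
311/80 89/20 17/5 137/40
9/2 37/10 52/15 89/36

Derivation:
After step 1:
  3 19/4 17/4 13/3
  19/4 19/5 21/5 5/2
  4 19/4 9/4 8/3
After step 2:
  25/6 79/20 263/60 133/36
  311/80 89/20 17/5 137/40
  9/2 37/10 52/15 89/36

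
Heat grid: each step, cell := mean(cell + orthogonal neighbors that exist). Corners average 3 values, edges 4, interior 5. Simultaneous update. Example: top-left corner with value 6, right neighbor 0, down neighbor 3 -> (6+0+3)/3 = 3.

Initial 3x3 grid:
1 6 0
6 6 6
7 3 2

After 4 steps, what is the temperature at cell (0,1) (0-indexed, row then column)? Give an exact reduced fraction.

Answer: 3684131/864000

Derivation:
Step 1: cell (0,1) = 13/4
Step 2: cell (0,1) = 1019/240
Step 3: cell (0,1) = 58873/14400
Step 4: cell (0,1) = 3684131/864000
Full grid after step 4:
  570043/129600 3684131/864000 173731/43200
  998689/216000 1559497/360000 1805753/432000
  302159/64800 652001/144000 137267/32400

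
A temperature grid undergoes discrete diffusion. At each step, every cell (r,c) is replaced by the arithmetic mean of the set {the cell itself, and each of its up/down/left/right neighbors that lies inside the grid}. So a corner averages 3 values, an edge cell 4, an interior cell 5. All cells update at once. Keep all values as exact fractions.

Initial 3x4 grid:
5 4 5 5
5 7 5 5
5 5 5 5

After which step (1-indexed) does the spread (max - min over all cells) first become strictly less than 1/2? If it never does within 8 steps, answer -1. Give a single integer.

Answer: 2

Derivation:
Step 1: max=11/2, min=14/3, spread=5/6
Step 2: max=537/100, min=59/12, spread=34/75
  -> spread < 1/2 first at step 2
Step 3: max=6331/1200, min=376/75, spread=21/80
Step 4: max=113107/21600, min=27133/5400, spread=61/288
Step 5: max=1402601/270000, min=1641857/324000, spread=206321/1620000
Step 6: max=134531839/25920000, min=98581573/19440000, spread=370769/3110400
Step 7: max=24133980503/4665600000, min=5935011707/1166400000, spread=5252449/62208000
Step 8: max=1446345748277/279936000000, min=356524614913/69984000000, spread=161978309/2239488000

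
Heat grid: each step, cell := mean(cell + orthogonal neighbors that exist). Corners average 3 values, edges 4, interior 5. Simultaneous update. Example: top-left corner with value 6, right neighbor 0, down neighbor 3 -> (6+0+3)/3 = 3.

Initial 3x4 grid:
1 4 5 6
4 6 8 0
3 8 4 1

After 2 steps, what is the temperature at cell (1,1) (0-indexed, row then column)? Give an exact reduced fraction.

Answer: 467/100

Derivation:
Step 1: cell (1,1) = 6
Step 2: cell (1,1) = 467/100
Full grid after step 2:
  7/2 75/16 1081/240 79/18
  35/8 467/100 507/100 821/240
  55/12 43/8 503/120 32/9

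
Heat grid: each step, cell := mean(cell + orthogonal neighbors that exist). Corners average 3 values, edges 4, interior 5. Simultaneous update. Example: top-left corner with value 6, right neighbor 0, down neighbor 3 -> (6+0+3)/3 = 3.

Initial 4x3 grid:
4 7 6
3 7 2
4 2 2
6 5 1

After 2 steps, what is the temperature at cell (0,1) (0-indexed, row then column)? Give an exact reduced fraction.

Step 1: cell (0,1) = 6
Step 2: cell (0,1) = 149/30
Full grid after step 2:
  91/18 149/30 61/12
  1027/240 459/100 19/5
  69/16 86/25 19/6
  49/12 91/24 95/36

Answer: 149/30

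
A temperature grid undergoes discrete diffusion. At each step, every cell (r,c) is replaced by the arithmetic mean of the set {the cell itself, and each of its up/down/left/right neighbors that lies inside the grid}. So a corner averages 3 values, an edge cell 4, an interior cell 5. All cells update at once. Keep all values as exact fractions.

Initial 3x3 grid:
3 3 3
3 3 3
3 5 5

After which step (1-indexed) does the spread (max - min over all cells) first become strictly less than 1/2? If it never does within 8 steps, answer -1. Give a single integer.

Answer: 4

Derivation:
Step 1: max=13/3, min=3, spread=4/3
Step 2: max=71/18, min=3, spread=17/18
Step 3: max=4087/1080, min=281/90, spread=143/216
Step 4: max=237149/64800, min=4313/1350, spread=1205/2592
  -> spread < 1/2 first at step 4
Step 5: max=13963303/3888000, min=117541/36000, spread=10151/31104
Step 6: max=825509141/233280000, min=32169209/9720000, spread=85517/373248
Step 7: max=49062790927/13996800000, min=3900953671/1166400000, spread=720431/4478976
Step 8: max=2923038194669/839808000000, min=9820161863/2916000000, spread=6069221/53747712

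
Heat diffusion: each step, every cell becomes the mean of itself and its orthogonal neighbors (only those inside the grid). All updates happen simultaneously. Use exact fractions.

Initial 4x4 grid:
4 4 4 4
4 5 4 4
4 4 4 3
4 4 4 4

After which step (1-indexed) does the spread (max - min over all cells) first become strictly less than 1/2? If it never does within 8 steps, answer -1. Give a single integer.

Answer: 2

Derivation:
Step 1: max=17/4, min=11/3, spread=7/12
Step 2: max=211/50, min=449/120, spread=287/600
  -> spread < 1/2 first at step 2
Step 3: max=9967/2400, min=4109/1080, spread=7523/21600
Step 4: max=44771/10800, min=125261/32400, spread=2263/8100
Step 5: max=53393/12960, min=3774683/972000, spread=7181/30375
Step 6: max=7993093/1944000, min=114090863/29160000, spread=1451383/7290000
Step 7: max=1194116567/291600000, min=3435854129/874800000, spread=36623893/218700000
Step 8: max=35732882681/8748000000, min=103503853631/26244000000, spread=923698603/6561000000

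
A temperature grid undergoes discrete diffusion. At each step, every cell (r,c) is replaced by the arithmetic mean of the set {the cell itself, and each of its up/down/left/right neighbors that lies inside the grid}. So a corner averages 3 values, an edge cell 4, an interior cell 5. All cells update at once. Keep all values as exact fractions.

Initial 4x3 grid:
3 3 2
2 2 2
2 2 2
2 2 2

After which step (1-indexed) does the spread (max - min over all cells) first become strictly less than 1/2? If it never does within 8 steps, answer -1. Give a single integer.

Step 1: max=8/3, min=2, spread=2/3
Step 2: max=89/36, min=2, spread=17/36
  -> spread < 1/2 first at step 2
Step 3: max=5167/2160, min=2, spread=847/2160
Step 4: max=75431/32400, min=454/225, spread=2011/6480
Step 5: max=8906783/3888000, min=219713/108000, spread=199423/777600
Step 6: max=527464867/233280000, min=4435249/2160000, spread=1938319/9331200
Step 7: max=31355277053/13996800000, min=402244199/194400000, spread=95747789/559872000
Step 8: max=1867185255127/839808000000, min=24301143941/11664000000, spread=940023131/6718464000

Answer: 2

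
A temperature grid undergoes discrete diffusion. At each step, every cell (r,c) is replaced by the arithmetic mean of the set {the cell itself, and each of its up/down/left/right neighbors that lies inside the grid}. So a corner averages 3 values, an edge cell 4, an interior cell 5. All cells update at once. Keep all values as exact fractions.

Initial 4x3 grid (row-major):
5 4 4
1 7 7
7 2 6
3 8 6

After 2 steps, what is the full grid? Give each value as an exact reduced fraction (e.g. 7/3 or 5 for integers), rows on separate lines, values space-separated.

Answer: 40/9 263/60 16/3
947/240 131/25 409/80
81/16 469/100 287/48
14/3 281/48 50/9

Derivation:
After step 1:
  10/3 5 5
  5 21/5 6
  13/4 6 21/4
  6 19/4 20/3
After step 2:
  40/9 263/60 16/3
  947/240 131/25 409/80
  81/16 469/100 287/48
  14/3 281/48 50/9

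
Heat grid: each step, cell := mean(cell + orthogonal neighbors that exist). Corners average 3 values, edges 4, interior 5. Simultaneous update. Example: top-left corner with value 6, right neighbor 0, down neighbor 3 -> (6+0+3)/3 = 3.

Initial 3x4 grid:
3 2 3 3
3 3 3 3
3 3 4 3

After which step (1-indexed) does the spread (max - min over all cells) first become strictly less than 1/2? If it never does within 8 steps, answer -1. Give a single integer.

Step 1: max=10/3, min=8/3, spread=2/3
Step 2: max=391/120, min=329/120, spread=31/60
Step 3: max=3451/1080, min=3029/1080, spread=211/540
  -> spread < 1/2 first at step 3
Step 4: max=20279/6480, min=18601/6480, spread=839/3240
Step 5: max=151163/48600, min=140437/48600, spread=5363/24300
Step 6: max=3593059/1166400, min=3405341/1166400, spread=93859/583200
Step 7: max=214520723/69984000, min=205383277/69984000, spread=4568723/34992000
Step 8: max=512272249/167961600, min=495497351/167961600, spread=8387449/83980800

Answer: 3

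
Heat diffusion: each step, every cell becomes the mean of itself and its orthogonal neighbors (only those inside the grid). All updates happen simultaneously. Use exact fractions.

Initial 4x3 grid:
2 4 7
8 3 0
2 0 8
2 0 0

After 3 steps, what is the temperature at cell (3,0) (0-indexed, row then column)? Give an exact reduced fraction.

Step 1: cell (3,0) = 4/3
Step 2: cell (3,0) = 29/18
Step 3: cell (3,0) = 4361/2160
Full grid after step 3:
  1667/432 7019/1800 805/216
  25171/7200 19823/6000 12473/3600
  18191/7200 5271/2000 4579/1800
  4361/2160 4397/2400 1159/540

Answer: 4361/2160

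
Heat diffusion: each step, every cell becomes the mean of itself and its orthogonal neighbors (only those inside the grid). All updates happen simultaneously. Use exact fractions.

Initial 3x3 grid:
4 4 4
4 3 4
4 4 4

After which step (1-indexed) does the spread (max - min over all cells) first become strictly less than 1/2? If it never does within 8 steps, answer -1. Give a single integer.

Answer: 1

Derivation:
Step 1: max=4, min=15/4, spread=1/4
  -> spread < 1/2 first at step 1
Step 2: max=311/80, min=94/25, spread=51/400
Step 3: max=1393/360, min=18377/4800, spread=589/14400
Step 4: max=1110919/288000, min=115057/30000, spread=31859/1440000
Step 5: max=6935279/1800000, min=66428393/17280000, spread=751427/86400000
Step 6: max=3992136871/1036800000, min=415365313/108000000, spread=23149331/5184000000
Step 7: max=24945068111/6480000000, min=239349345737/62208000000, spread=616540643/311040000000
Step 8: max=14365987991239/3732480000000, min=1496087546017/388800000000, spread=17737747379/18662400000000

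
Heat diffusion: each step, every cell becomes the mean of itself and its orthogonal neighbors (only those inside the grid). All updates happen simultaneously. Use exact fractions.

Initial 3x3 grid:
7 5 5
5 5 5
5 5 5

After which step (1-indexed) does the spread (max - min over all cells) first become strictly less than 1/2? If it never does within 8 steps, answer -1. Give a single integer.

Answer: 3

Derivation:
Step 1: max=17/3, min=5, spread=2/3
Step 2: max=50/9, min=5, spread=5/9
Step 3: max=581/108, min=5, spread=41/108
  -> spread < 1/2 first at step 3
Step 4: max=34531/6480, min=911/180, spread=347/1296
Step 5: max=2050937/388800, min=9157/1800, spread=2921/15552
Step 6: max=122468539/23328000, min=1105483/216000, spread=24611/186624
Step 7: max=7317122033/1399680000, min=24956741/4860000, spread=207329/2239488
Step 8: max=437933952451/83980800000, min=1334801599/259200000, spread=1746635/26873856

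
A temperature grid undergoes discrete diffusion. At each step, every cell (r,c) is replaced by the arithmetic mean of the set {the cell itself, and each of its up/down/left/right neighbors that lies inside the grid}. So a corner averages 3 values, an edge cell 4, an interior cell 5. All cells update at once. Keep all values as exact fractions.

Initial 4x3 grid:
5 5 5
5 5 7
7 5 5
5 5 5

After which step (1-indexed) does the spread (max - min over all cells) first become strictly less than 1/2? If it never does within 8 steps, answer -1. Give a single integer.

Answer: 2

Derivation:
Step 1: max=17/3, min=5, spread=2/3
Step 2: max=331/60, min=31/6, spread=7/20
  -> spread < 1/2 first at step 2
Step 3: max=9727/1800, min=947/180, spread=257/1800
Step 4: max=145217/27000, min=3181/600, spread=259/3375
Step 5: max=4342739/810000, min=53923/10125, spread=3211/90000
Step 6: max=32529197/6075000, min=25935881/4860000, spread=437383/24300000
Step 7: max=7801839067/1458000000, min=519277043/97200000, spread=6341711/729000000
Step 8: max=233983425439/43740000000, min=93517905211/17496000000, spread=125774941/29160000000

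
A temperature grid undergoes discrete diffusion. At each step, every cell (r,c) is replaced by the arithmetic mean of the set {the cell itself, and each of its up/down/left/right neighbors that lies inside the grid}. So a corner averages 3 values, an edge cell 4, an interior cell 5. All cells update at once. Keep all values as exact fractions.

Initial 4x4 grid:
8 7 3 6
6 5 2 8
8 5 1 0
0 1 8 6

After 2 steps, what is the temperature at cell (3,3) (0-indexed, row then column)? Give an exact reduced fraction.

Step 1: cell (3,3) = 14/3
Step 2: cell (3,3) = 149/36
Full grid after step 2:
  13/2 89/16 1183/240 85/18
  47/8 253/50 41/10 1033/240
  37/8 409/100 15/4 937/240
  15/4 29/8 461/120 149/36

Answer: 149/36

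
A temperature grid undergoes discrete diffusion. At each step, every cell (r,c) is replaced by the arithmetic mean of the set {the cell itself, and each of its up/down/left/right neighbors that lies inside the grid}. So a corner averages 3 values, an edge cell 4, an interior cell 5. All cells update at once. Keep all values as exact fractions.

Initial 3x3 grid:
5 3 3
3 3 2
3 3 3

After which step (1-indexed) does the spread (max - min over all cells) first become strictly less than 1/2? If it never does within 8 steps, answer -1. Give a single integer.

Step 1: max=11/3, min=8/3, spread=1
Step 2: max=32/9, min=653/240, spread=601/720
Step 3: max=448/135, min=6043/2160, spread=25/48
Step 4: max=105689/32400, min=375281/129600, spread=211/576
  -> spread < 1/2 first at step 4
Step 5: max=3096929/972000, min=22776307/7776000, spread=1777/6912
Step 6: max=367887851/116640000, min=1387339529/466560000, spread=14971/82944
Step 7: max=1366025167/437400000, min=83878457563/27993600000, spread=126121/995328
Step 8: max=1304095403309/419904000000, min=5066967691361/1679616000000, spread=1062499/11943936

Answer: 4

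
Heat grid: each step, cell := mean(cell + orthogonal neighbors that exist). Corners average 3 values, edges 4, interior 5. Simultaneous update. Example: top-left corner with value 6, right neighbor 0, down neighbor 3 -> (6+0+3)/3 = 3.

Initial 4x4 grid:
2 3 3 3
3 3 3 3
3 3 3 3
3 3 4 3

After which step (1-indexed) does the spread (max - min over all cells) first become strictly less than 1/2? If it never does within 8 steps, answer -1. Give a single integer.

Step 1: max=10/3, min=8/3, spread=2/3
Step 2: max=391/120, min=49/18, spread=193/360
Step 3: max=3451/1080, min=607/216, spread=52/135
  -> spread < 1/2 first at step 3
Step 4: max=340843/108000, min=18397/6480, spread=102679/324000
Step 5: max=3054643/972000, min=2796767/972000, spread=64469/243000
Step 6: max=90994387/29160000, min=84509291/29160000, spread=810637/3645000
Step 7: max=2717675101/874800000, min=510836977/174960000, spread=20436277/109350000
Step 8: max=81142630891/26244000000, min=15404269831/5248800000, spread=515160217/3280500000

Answer: 3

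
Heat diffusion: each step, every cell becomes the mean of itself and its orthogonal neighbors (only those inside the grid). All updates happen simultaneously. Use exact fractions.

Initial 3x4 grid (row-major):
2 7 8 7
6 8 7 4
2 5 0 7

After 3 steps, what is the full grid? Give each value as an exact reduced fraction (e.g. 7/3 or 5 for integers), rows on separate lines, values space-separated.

After step 1:
  5 25/4 29/4 19/3
  9/2 33/5 27/5 25/4
  13/3 15/4 19/4 11/3
After step 2:
  21/4 251/40 757/120 119/18
  613/120 53/10 121/20 433/80
  151/36 583/120 527/120 44/9
After step 3:
  499/90 347/60 284/45 13199/2160
  7147/1440 3311/600 2197/400 1837/320
  2549/540 1687/360 1817/360 10579/2160

Answer: 499/90 347/60 284/45 13199/2160
7147/1440 3311/600 2197/400 1837/320
2549/540 1687/360 1817/360 10579/2160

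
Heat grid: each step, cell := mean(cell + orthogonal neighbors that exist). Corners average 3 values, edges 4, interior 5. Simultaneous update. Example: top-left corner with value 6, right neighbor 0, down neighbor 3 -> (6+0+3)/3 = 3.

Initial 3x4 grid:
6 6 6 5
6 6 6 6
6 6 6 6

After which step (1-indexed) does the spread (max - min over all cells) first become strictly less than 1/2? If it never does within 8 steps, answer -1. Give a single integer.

Step 1: max=6, min=17/3, spread=1/3
  -> spread < 1/2 first at step 1
Step 2: max=6, min=103/18, spread=5/18
Step 3: max=6, min=1255/216, spread=41/216
Step 4: max=6, min=151303/25920, spread=4217/25920
Step 5: max=43121/7200, min=9122051/1555200, spread=38417/311040
Step 6: max=861403/144000, min=548671789/93312000, spread=1903471/18662400
Step 7: max=25804241/4320000, min=32991330911/5598720000, spread=18038617/223948800
Step 8: max=2319873241/388800000, min=1982271017149/335923200000, spread=883978523/13436928000

Answer: 1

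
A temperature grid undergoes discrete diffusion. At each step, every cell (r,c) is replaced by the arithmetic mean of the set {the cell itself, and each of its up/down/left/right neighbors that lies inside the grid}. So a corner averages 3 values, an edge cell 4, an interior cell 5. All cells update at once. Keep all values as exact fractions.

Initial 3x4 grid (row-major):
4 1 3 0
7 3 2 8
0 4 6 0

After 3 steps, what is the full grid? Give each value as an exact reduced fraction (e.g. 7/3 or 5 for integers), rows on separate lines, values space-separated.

Answer: 2393/720 7721/2400 20713/7200 6799/2160
25183/7200 4891/1500 5141/1500 22883/7200
7519/2160 25363/7200 24313/7200 7939/2160

Derivation:
After step 1:
  4 11/4 3/2 11/3
  7/2 17/5 22/5 5/2
  11/3 13/4 3 14/3
After step 2:
  41/12 233/80 739/240 23/9
  437/120 173/50 74/25 457/120
  125/36 799/240 919/240 61/18
After step 3:
  2393/720 7721/2400 20713/7200 6799/2160
  25183/7200 4891/1500 5141/1500 22883/7200
  7519/2160 25363/7200 24313/7200 7939/2160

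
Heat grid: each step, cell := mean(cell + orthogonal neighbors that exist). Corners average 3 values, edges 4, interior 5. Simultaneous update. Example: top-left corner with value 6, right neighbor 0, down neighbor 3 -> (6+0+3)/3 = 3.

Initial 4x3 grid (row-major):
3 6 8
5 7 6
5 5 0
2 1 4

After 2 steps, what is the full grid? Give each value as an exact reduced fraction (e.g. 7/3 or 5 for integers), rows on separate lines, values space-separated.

After step 1:
  14/3 6 20/3
  5 29/5 21/4
  17/4 18/5 15/4
  8/3 3 5/3
After step 2:
  47/9 347/60 215/36
  1183/240 513/100 161/30
  931/240 102/25 107/30
  119/36 41/15 101/36

Answer: 47/9 347/60 215/36
1183/240 513/100 161/30
931/240 102/25 107/30
119/36 41/15 101/36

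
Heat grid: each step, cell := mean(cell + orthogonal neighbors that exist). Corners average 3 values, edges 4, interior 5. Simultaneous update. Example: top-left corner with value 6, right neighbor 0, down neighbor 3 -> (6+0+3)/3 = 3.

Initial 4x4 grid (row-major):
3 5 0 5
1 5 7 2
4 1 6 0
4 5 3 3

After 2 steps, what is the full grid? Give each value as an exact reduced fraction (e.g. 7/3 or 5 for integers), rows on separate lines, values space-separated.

Answer: 19/6 143/40 83/24 121/36
251/80 37/10 379/100 151/48
857/240 343/100 93/25 233/80
121/36 481/120 129/40 3

Derivation:
After step 1:
  3 13/4 17/4 7/3
  13/4 19/5 4 7/2
  5/2 21/5 17/5 11/4
  13/3 13/4 17/4 2
After step 2:
  19/6 143/40 83/24 121/36
  251/80 37/10 379/100 151/48
  857/240 343/100 93/25 233/80
  121/36 481/120 129/40 3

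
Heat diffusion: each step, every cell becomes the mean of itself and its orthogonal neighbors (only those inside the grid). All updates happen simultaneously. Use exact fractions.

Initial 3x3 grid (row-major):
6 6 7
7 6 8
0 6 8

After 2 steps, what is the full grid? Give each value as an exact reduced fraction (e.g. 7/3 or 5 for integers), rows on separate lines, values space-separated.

Answer: 52/9 1571/240 41/6
1321/240 597/100 1691/240
169/36 349/60 235/36

Derivation:
After step 1:
  19/3 25/4 7
  19/4 33/5 29/4
  13/3 5 22/3
After step 2:
  52/9 1571/240 41/6
  1321/240 597/100 1691/240
  169/36 349/60 235/36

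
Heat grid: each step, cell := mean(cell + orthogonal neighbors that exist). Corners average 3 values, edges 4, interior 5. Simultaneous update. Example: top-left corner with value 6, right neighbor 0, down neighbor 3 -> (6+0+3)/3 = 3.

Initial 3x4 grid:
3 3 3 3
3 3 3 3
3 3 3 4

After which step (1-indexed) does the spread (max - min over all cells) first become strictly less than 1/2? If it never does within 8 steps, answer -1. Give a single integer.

Answer: 1

Derivation:
Step 1: max=10/3, min=3, spread=1/3
  -> spread < 1/2 first at step 1
Step 2: max=59/18, min=3, spread=5/18
Step 3: max=689/216, min=3, spread=41/216
Step 4: max=81977/25920, min=3, spread=4217/25920
Step 5: max=4874749/1555200, min=21679/7200, spread=38417/311040
Step 6: max=291136211/93312000, min=434597/144000, spread=1903471/18662400
Step 7: max=17397149089/5598720000, min=13075759/4320000, spread=18038617/223948800
Step 8: max=1041037782851/335923200000, min=1179326759/388800000, spread=883978523/13436928000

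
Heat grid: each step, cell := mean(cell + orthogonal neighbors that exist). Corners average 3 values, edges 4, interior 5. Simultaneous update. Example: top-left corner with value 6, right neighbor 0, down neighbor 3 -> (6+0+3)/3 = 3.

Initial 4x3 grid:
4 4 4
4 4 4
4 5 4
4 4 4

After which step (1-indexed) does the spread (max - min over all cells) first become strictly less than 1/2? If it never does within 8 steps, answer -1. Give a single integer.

Step 1: max=17/4, min=4, spread=1/4
  -> spread < 1/2 first at step 1
Step 2: max=423/100, min=4, spread=23/100
Step 3: max=20011/4800, min=1613/400, spread=131/960
Step 4: max=179351/43200, min=29191/7200, spread=841/8640
Step 5: max=71662051/17280000, min=5853373/1440000, spread=56863/691200
Step 6: max=643614341/155520000, min=52829543/12960000, spread=386393/6220800
Step 7: max=257225723131/62208000000, min=21156358813/5184000000, spread=26795339/497664000
Step 8: max=15413735714129/3732480000000, min=1271246149667/311040000000, spread=254051069/5971968000

Answer: 1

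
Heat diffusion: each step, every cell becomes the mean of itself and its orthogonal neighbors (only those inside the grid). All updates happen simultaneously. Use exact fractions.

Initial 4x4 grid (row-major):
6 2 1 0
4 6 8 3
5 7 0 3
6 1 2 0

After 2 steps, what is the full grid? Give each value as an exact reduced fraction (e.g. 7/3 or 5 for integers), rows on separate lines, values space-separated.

After step 1:
  4 15/4 11/4 4/3
  21/4 27/5 18/5 7/2
  11/2 19/5 4 3/2
  4 4 3/4 5/3
After step 2:
  13/3 159/40 343/120 91/36
  403/80 109/25 77/20 149/60
  371/80 227/50 273/100 8/3
  9/2 251/80 125/48 47/36

Answer: 13/3 159/40 343/120 91/36
403/80 109/25 77/20 149/60
371/80 227/50 273/100 8/3
9/2 251/80 125/48 47/36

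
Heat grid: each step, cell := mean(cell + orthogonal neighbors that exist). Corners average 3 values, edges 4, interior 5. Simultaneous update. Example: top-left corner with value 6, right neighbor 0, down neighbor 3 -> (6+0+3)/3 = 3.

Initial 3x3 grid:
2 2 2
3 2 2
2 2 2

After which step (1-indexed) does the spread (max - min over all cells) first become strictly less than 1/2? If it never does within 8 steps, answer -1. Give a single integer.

Answer: 1

Derivation:
Step 1: max=7/3, min=2, spread=1/3
  -> spread < 1/2 first at step 1
Step 2: max=547/240, min=2, spread=67/240
Step 3: max=4757/2160, min=407/200, spread=1807/10800
Step 4: max=1885963/864000, min=11161/5400, spread=33401/288000
Step 5: max=16781933/7776000, min=1123391/540000, spread=3025513/38880000
Step 6: max=6685726867/3110400000, min=60355949/28800000, spread=53531/995328
Step 7: max=399280925849/186624000000, min=16343116051/7776000000, spread=450953/11943936
Step 8: max=23903783560603/11197440000000, min=1967248610519/933120000000, spread=3799043/143327232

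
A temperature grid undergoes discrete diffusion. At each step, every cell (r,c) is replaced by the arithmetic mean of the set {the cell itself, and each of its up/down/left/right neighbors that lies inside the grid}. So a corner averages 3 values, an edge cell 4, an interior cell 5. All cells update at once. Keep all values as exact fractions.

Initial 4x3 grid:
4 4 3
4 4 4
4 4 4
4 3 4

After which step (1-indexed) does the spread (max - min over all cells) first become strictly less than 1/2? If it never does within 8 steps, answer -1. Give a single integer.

Step 1: max=4, min=11/3, spread=1/3
  -> spread < 1/2 first at step 1
Step 2: max=4, min=893/240, spread=67/240
Step 3: max=565/144, min=4079/1080, spread=317/2160
Step 4: max=46877/12000, min=3286949/864000, spread=17639/172800
Step 5: max=10077913/2592000, min=29627359/7776000, spread=30319/388800
Step 6: max=602653147/155520000, min=1783287041/466560000, spread=61681/1166400
Step 7: max=445921433/115200000, min=107094573019/27993600000, spread=1580419/34992000
Step 8: max=2163839985707/559872000000, min=6435057805121/1679616000000, spread=7057769/209952000

Answer: 1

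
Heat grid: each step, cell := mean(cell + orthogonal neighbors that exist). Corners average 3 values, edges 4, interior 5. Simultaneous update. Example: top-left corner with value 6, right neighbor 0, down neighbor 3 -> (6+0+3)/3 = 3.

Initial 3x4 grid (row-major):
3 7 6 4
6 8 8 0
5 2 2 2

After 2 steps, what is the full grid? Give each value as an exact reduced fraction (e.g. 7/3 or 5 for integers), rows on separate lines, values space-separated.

Answer: 101/18 1427/240 1223/240 157/36
641/120 107/20 97/20 389/120
169/36 1097/240 833/240 25/9

Derivation:
After step 1:
  16/3 6 25/4 10/3
  11/2 31/5 24/5 7/2
  13/3 17/4 7/2 4/3
After step 2:
  101/18 1427/240 1223/240 157/36
  641/120 107/20 97/20 389/120
  169/36 1097/240 833/240 25/9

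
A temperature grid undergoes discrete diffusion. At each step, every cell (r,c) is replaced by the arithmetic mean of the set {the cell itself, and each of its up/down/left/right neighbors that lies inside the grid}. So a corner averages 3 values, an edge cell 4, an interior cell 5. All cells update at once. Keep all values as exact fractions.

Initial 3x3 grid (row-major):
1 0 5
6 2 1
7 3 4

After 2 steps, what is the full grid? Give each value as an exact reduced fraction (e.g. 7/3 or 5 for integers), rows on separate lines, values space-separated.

After step 1:
  7/3 2 2
  4 12/5 3
  16/3 4 8/3
After step 2:
  25/9 131/60 7/3
  211/60 77/25 151/60
  40/9 18/5 29/9

Answer: 25/9 131/60 7/3
211/60 77/25 151/60
40/9 18/5 29/9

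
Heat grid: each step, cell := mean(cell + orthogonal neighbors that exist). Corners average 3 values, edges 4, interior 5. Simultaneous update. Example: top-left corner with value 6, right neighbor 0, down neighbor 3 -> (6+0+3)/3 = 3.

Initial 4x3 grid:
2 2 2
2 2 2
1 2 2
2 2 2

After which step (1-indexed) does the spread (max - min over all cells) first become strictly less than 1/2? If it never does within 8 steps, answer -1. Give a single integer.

Step 1: max=2, min=5/3, spread=1/3
  -> spread < 1/2 first at step 1
Step 2: max=2, min=209/120, spread=31/120
Step 3: max=2, min=1949/1080, spread=211/1080
Step 4: max=3553/1800, min=199103/108000, spread=14077/108000
Step 5: max=212317/108000, min=1803593/972000, spread=5363/48600
Step 6: max=117131/60000, min=54579191/29160000, spread=93859/1166400
Step 7: max=189063533/97200000, min=3288925519/1749600000, spread=4568723/69984000
Step 8: max=5650381111/2916000000, min=198171564371/104976000000, spread=8387449/167961600

Answer: 1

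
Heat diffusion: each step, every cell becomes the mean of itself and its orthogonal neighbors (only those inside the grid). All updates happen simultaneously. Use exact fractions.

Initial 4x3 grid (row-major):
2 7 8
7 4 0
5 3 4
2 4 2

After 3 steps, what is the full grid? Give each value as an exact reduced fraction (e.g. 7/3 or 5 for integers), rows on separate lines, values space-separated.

After step 1:
  16/3 21/4 5
  9/2 21/5 4
  17/4 4 9/4
  11/3 11/4 10/3
After step 2:
  181/36 1187/240 19/4
  1097/240 439/100 309/80
  197/48 349/100 163/48
  32/9 55/16 25/9
After step 3:
  1309/270 68809/14400 1627/360
  32567/7200 25511/6000 9839/2400
  28297/7200 7527/2000 24347/7200
  799/216 15913/4800 173/54

Answer: 1309/270 68809/14400 1627/360
32567/7200 25511/6000 9839/2400
28297/7200 7527/2000 24347/7200
799/216 15913/4800 173/54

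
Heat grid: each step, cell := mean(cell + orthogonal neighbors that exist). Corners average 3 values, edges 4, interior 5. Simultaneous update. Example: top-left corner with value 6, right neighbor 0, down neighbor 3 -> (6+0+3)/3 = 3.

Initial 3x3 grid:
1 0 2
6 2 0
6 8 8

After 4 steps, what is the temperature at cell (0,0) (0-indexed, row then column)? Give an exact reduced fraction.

Step 1: cell (0,0) = 7/3
Step 2: cell (0,0) = 22/9
Step 3: cell (0,0) = 1493/540
Step 4: cell (0,0) = 96631/32400
Full grid after step 4:
  96631/32400 779261/288000 335099/129600
  1083511/288000 26527/7500 239659/72000
  583349/129600 26357/6000 133381/32400

Answer: 96631/32400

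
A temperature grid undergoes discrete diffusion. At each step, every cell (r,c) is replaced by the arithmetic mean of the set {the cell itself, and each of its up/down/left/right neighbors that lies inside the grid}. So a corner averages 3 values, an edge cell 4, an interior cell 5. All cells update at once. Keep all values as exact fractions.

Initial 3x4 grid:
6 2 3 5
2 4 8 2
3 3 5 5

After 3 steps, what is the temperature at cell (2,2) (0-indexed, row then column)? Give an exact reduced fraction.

Step 1: cell (2,2) = 21/4
Step 2: cell (2,2) = 87/20
Step 3: cell (2,2) = 5267/1200
Full grid after step 3:
  488/135 27617/7200 30077/7200 8969/2160
  5711/1600 979/250 25211/6000 16021/3600
  7663/2160 6973/1800 5267/1200 797/180

Answer: 5267/1200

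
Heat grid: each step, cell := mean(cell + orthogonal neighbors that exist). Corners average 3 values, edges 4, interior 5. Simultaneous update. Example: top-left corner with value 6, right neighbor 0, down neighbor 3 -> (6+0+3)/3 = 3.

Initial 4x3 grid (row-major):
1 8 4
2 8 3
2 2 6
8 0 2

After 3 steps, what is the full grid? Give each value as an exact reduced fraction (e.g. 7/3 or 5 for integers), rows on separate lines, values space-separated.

After step 1:
  11/3 21/4 5
  13/4 23/5 21/4
  7/2 18/5 13/4
  10/3 3 8/3
After step 2:
  73/18 1111/240 31/6
  901/240 439/100 181/40
  821/240 359/100 443/120
  59/18 63/20 107/36
After step 3:
  2239/540 65669/14400 3437/720
  28117/7200 12533/3000 1333/300
  25277/7200 7297/2000 13301/3600
  7091/2160 1299/400 3533/1080

Answer: 2239/540 65669/14400 3437/720
28117/7200 12533/3000 1333/300
25277/7200 7297/2000 13301/3600
7091/2160 1299/400 3533/1080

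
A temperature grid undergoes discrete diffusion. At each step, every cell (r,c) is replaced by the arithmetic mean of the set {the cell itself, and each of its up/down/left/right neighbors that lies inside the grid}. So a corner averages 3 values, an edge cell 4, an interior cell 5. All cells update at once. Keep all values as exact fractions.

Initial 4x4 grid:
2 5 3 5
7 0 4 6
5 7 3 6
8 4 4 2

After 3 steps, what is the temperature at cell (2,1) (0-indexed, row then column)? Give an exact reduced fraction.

Answer: 26479/6000

Derivation:
Step 1: cell (2,1) = 19/5
Step 2: cell (2,1) = 257/50
Step 3: cell (2,1) = 26479/6000
Full grid after step 3:
  2239/540 26521/7200 30241/7200 9157/2160
  30391/7200 6589/1500 4751/1200 16253/3600
  37807/7200 26479/6000 4489/1000 1661/400
  11233/2160 4559/900 419/100 1543/360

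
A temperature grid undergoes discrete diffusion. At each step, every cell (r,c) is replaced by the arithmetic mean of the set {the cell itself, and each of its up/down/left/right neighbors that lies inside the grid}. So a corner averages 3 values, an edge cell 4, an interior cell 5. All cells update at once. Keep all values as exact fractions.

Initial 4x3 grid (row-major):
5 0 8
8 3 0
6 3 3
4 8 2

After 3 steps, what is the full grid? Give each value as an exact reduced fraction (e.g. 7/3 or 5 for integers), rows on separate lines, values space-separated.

After step 1:
  13/3 4 8/3
  11/2 14/5 7/2
  21/4 23/5 2
  6 17/4 13/3
After step 2:
  83/18 69/20 61/18
  1073/240 102/25 329/120
  427/80 189/50 433/120
  31/6 1151/240 127/36
After step 3:
  9023/2160 1553/400 3449/1080
  33299/7200 7409/2000 12437/3600
  3751/800 12961/3000 3073/900
  51/10 62173/14400 8591/2160

Answer: 9023/2160 1553/400 3449/1080
33299/7200 7409/2000 12437/3600
3751/800 12961/3000 3073/900
51/10 62173/14400 8591/2160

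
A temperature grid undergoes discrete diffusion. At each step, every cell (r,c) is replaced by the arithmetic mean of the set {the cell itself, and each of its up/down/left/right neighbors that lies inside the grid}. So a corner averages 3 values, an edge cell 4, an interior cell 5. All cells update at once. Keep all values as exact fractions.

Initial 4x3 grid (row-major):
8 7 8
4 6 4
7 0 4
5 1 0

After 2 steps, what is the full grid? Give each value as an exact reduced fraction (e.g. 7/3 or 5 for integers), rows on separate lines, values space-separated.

Answer: 119/18 1447/240 229/36
1247/240 134/25 541/120
1091/240 153/50 383/120
59/18 111/40 31/18

Derivation:
After step 1:
  19/3 29/4 19/3
  25/4 21/5 11/2
  4 18/5 2
  13/3 3/2 5/3
After step 2:
  119/18 1447/240 229/36
  1247/240 134/25 541/120
  1091/240 153/50 383/120
  59/18 111/40 31/18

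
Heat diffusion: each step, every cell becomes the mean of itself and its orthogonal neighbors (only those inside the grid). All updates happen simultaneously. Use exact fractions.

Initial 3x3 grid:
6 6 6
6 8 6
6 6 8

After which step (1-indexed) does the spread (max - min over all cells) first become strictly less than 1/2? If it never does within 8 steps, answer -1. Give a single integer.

Step 1: max=7, min=6, spread=1
Step 2: max=62/9, min=249/40, spread=239/360
Step 3: max=23927/3600, min=1127/180, spread=1387/3600
  -> spread < 1/2 first at step 3
Step 4: max=107641/16200, min=68869/10800, spread=347/1296
Step 5: max=6386477/972000, min=4135943/648000, spread=2921/15552
Step 6: max=382346269/58320000, min=249770221/38880000, spread=24611/186624
Step 7: max=22846887593/3499200000, min=15015290687/2332800000, spread=207329/2239488
Step 8: max=1368556475521/209952000000, min=903273926389/139968000000, spread=1746635/26873856

Answer: 3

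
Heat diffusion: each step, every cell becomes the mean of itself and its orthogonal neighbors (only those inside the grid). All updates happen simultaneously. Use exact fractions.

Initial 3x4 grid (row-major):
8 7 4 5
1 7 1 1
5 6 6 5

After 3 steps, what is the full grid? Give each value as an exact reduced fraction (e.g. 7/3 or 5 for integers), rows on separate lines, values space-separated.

Answer: 2801/540 36857/7200 30797/7200 8303/2160
74569/14400 14263/3000 26111/6000 3349/900
3493/720 367/75 5137/1200 1433/360

Derivation:
After step 1:
  16/3 13/2 17/4 10/3
  21/4 22/5 19/5 3
  4 6 9/2 4
After step 2:
  205/36 1229/240 1073/240 127/36
  1139/240 519/100 399/100 53/15
  61/12 189/40 183/40 23/6
After step 3:
  2801/540 36857/7200 30797/7200 8303/2160
  74569/14400 14263/3000 26111/6000 3349/900
  3493/720 367/75 5137/1200 1433/360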